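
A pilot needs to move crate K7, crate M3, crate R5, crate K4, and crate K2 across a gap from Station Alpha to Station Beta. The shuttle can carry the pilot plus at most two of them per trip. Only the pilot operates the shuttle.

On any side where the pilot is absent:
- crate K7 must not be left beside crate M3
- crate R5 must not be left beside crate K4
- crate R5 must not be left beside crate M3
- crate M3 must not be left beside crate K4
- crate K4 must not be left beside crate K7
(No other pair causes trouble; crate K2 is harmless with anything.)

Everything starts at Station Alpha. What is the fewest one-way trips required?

7

Counting alone: the pilot can take at most 2 across per trip to Station Beta, so moving all 5 needs at least 3 loaded trips out, with a return between consecutive ones — at least 5 crossings.
The safety rule pushes this higher. Following every safe sequence of crossings, the most of the 5 that can be at Station Beta as the shuttle arrives there on crossing 5 is 4 — never all 5.
So no plan with fewer than 7 crossings exists, and this one achieves 7:
1. Pilot goes to Station Beta with crate K4 and crate M3.  [Station Alpha: crate K2, crate K7, crate R5 | Station Beta: crate K4, crate M3]
2. Pilot goes back to Station Alpha with crate M3.  [Station Alpha: crate K2, crate K7, crate M3, crate R5 | Station Beta: crate K4]
3. Pilot goes to Station Beta with crate K7 and crate R5.  [Station Alpha: crate K2, crate M3 | Station Beta: crate K4, crate K7, crate R5]
4. Pilot goes back to Station Alpha with crate K4.  [Station Alpha: crate K2, crate K4, crate M3 | Station Beta: crate K7, crate R5]
5. Pilot goes to Station Beta with crate K2 and crate M3.  [Station Alpha: crate K4 | Station Beta: crate K2, crate K7, crate M3, crate R5]
6. Pilot goes back to Station Alpha with crate M3.  [Station Alpha: crate K4, crate M3 | Station Beta: crate K2, crate K7, crate R5]
7. Pilot goes to Station Beta with crate K4 and crate M3.  [Station Alpha: — | Station Beta: crate K2, crate K4, crate K7, crate M3, crate R5]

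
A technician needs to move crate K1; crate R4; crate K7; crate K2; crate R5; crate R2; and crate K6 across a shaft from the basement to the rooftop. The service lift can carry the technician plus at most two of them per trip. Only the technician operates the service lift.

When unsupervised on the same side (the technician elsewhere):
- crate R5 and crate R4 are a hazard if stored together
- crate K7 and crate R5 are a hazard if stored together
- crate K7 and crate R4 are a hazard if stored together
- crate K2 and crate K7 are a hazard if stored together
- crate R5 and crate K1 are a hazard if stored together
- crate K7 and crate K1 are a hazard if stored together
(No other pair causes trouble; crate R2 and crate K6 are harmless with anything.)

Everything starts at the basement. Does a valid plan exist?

1. Technician goes to the rooftop with crate K7 and crate R5.
2. Technician goes back to the basement with crate K7.
3. Technician goes to the rooftop with crate K2 and crate K7.
4. Technician goes back to the basement with crate K7.
5. Technician goes to the rooftop with crate K1 and crate R4.
6. Technician goes back to the basement with crate R5.
7. Technician goes to the rooftop with crate K7 and crate R2.
8. Technician goes back to the basement with crate K7.
9. Technician goes to the rooftop with crate K6 and crate K7.
10. Technician goes back to the basement with crate K7.
11. Technician goes to the rooftop with crate K7 and crate R5.

Yes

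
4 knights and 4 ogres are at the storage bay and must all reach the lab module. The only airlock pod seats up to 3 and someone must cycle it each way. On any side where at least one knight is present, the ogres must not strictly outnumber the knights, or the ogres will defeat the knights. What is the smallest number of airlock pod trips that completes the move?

9

Counting alone: each trip to the lab module takes at most 3 across and each return brings at least 1 back, so after t trips out (and t−1 returns) at most 3t − (t−1) of the 8 are across; that first reaches 8 at t = 4, so at least 7 crossings are needed.
The safety rule pushes this higher. Following every safe sequence of crossings, the most of the 8 that can be at the lab module as the airlock pod arrives there on crossing 7 is 7 — never all 8.
So no plan with fewer than 9 crossings exists, and this one achieves 9:
1. 2 ogres → the lab module.  (the storage bay: 4K 2O; the lab module: 0K 2O)
2. 1 ogre ← the storage bay.  (the storage bay: 4K 3O; the lab module: 0K 1O)
3. 3 ogres → the lab module.  (the storage bay: 4K 0O; the lab module: 0K 4O)
4. 1 ogre ← the storage bay.  (the storage bay: 4K 1O; the lab module: 0K 3O)
5. 3 knights → the lab module.  (the storage bay: 1K 1O; the lab module: 3K 3O)
6. 1 knight and 1 ogre ← the storage bay.  (the storage bay: 2K 2O; the lab module: 2K 2O)
7. 2 knights → the lab module.  (the storage bay: 0K 2O; the lab module: 4K 2O)
8. 1 ogre ← the storage bay.  (the storage bay: 0K 3O; the lab module: 4K 1O)
9. 3 ogres → the lab module.  (the storage bay: 0K 0O; the lab module: 4K 4O)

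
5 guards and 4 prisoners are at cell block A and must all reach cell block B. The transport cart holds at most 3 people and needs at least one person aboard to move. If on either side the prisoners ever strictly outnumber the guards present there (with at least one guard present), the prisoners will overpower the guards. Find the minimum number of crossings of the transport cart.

Counting alone: each trip to cell block B takes at most 3 across and each return brings at least 1 back, so after t trips out (and t−1 returns) at most 3t − (t−1) of the 9 are across; that first reaches 9 at t = 4, so at least 7 crossings are needed.
The plan below uses exactly 7 crossings, so it is optimal:
1. 3 prisoners → cell block B.  (cell block A: 5G 1P; cell block B: 0G 3P)
2. 1 prisoner ← cell block A.  (cell block A: 5G 2P; cell block B: 0G 2P)
3. 3 guards → cell block B.  (cell block A: 2G 2P; cell block B: 3G 2P)
4. 1 guard ← cell block A.  (cell block A: 3G 2P; cell block B: 2G 2P)
5. 2 guards and 1 prisoner → cell block B.  (cell block A: 1G 1P; cell block B: 4G 3P)
6. 1 guard ← cell block A.  (cell block A: 2G 1P; cell block B: 3G 3P)
7. 2 guards and 1 prisoner → cell block B.  (cell block A: 0G 0P; cell block B: 5G 4P)

7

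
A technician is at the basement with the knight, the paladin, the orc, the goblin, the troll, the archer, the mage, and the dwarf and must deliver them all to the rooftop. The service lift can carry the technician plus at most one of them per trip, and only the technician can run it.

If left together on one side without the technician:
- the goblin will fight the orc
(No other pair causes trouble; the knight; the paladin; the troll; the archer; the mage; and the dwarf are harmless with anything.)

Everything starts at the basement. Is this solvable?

1. Technician goes to the rooftop with the orc.
2. Technician goes back to the basement alone.
3. Technician goes to the rooftop with the knight.
4. Technician goes back to the basement alone.
5. Technician goes to the rooftop with the paladin.
6. Technician goes back to the basement alone.
7. Technician goes to the rooftop with the troll.
8. Technician goes back to the basement alone.
9. Technician goes to the rooftop with the archer.
10. Technician goes back to the basement alone.
11. Technician goes to the rooftop with the mage.
12. Technician goes back to the basement alone.
13. Technician goes to the rooftop with the dwarf.
14. Technician goes back to the basement alone.
15. Technician goes to the rooftop with the goblin.

Yes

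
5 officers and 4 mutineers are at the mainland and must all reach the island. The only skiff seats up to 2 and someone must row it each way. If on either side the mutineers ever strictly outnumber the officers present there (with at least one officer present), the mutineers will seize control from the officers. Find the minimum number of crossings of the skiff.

15

Counting alone: each trip to the island takes at most 2 across and each return brings at least 1 back, so after t trips out (and t−1 returns) at most 2t − (t−1) of the 9 are across; that first reaches 9 at t = 8, so at least 15 crossings are needed.
The plan below uses exactly 15 crossings, so it is optimal:
1. 2 mutineers → the island.  (the mainland: 5O 2M; the island: 0O 2M)
2. 1 mutineer ← the mainland.  (the mainland: 5O 3M; the island: 0O 1M)
3. 2 mutineers → the island.  (the mainland: 5O 1M; the island: 0O 3M)
4. 1 mutineer ← the mainland.  (the mainland: 5O 2M; the island: 0O 2M)
5. 2 officers → the island.  (the mainland: 3O 2M; the island: 2O 2M)
6. 1 mutineer ← the mainland.  (the mainland: 3O 3M; the island: 2O 1M)
7. 1 officer and 1 mutineer → the island.  (the mainland: 2O 2M; the island: 3O 2M)
8. 1 officer ← the mainland.  (the mainland: 3O 2M; the island: 2O 2M)
9. 1 officer and 1 mutineer → the island.  (the mainland: 2O 1M; the island: 3O 3M)
10. 1 mutineer ← the mainland.  (the mainland: 2O 2M; the island: 3O 2M)
11. 1 officer and 1 mutineer → the island.  (the mainland: 1O 1M; the island: 4O 3M)
12. 1 officer ← the mainland.  (the mainland: 2O 1M; the island: 3O 3M)
13. 1 officer and 1 mutineer → the island.  (the mainland: 1O 0M; the island: 4O 4M)
14. 1 mutineer ← the mainland.  (the mainland: 1O 1M; the island: 4O 3M)
15. 1 officer and 1 mutineer → the island.  (the mainland: 0O 0M; the island: 5O 4M)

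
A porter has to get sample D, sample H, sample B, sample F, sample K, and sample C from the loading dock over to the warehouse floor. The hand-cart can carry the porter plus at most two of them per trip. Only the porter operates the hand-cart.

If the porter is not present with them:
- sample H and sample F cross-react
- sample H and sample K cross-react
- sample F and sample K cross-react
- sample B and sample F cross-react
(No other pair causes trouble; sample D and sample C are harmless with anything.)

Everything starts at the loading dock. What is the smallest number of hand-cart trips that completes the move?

9

Counting alone: the porter can take at most 2 across per trip to the warehouse floor, so moving all 6 needs at least 3 loaded trips out, with a return between consecutive ones — at least 5 crossings.
The safety rule pushes this higher. Following every safe sequence of crossings, the most of the 6 that can be at the warehouse floor as the hand-cart arrives there on crossings 5, 7 is 4, 5 respectively — never all 6.
So no plan with fewer than 9 crossings exists, and this one achieves 9:
1. Porter goes to the warehouse floor with sample F and sample H.  [the loading dock: sample B, sample C, sample D, sample K | the warehouse floor: sample F, sample H]
2. Porter goes back to the loading dock with sample H.  [the loading dock: sample B, sample C, sample D, sample H, sample K | the warehouse floor: sample F]
3. Porter goes to the warehouse floor with sample D and sample H.  [the loading dock: sample B, sample C, sample K | the warehouse floor: sample D, sample F, sample H]
4. Porter goes back to the loading dock with sample H.  [the loading dock: sample B, sample C, sample H, sample K | the warehouse floor: sample D, sample F]
5. Porter goes to the warehouse floor with sample B and sample H.  [the loading dock: sample C, sample K | the warehouse floor: sample B, sample D, sample F, sample H]
6. Porter goes back to the loading dock with sample F.  [the loading dock: sample C, sample F, sample K | the warehouse floor: sample B, sample D, sample H]
7. Porter goes to the warehouse floor with sample C and sample F.  [the loading dock: sample K | the warehouse floor: sample B, sample C, sample D, sample F, sample H]
8. Porter goes back to the loading dock with sample F.  [the loading dock: sample F, sample K | the warehouse floor: sample B, sample C, sample D, sample H]
9. Porter goes to the warehouse floor with sample F and sample K.  [the loading dock: — | the warehouse floor: sample B, sample C, sample D, sample F, sample H, sample K]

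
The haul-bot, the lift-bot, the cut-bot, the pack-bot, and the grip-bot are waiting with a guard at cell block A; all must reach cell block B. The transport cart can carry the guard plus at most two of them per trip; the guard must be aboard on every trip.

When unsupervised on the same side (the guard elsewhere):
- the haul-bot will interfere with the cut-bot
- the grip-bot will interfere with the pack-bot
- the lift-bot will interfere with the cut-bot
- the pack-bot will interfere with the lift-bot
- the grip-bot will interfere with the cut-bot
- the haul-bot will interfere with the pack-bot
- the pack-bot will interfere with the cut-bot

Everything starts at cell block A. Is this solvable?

No

Following every safe sequence of crossings from the start, the most of the 5 that can be at cell block B as the transport cart arrives there on crossings 1, 3 is 2, 3 respectively; the best ever achieved is 3 of 5.
From crossing 5 on, no configuration arises that was not already reachable earlier: only 10 distinct safe configurations (who is on which side, and where the transport cart is) can ever be reached, none of them has everyone across, and every continuation just revisits them. So no valid plan exists.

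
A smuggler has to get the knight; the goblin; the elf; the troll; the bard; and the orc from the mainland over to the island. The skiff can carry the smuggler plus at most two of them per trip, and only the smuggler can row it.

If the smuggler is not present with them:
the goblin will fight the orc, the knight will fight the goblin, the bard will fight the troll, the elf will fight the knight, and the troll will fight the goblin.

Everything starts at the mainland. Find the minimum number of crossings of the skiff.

impossible

Whatever the first load, the items left behind include a forbidden pair without the smuggler. No opening move is safe, so no plan exists.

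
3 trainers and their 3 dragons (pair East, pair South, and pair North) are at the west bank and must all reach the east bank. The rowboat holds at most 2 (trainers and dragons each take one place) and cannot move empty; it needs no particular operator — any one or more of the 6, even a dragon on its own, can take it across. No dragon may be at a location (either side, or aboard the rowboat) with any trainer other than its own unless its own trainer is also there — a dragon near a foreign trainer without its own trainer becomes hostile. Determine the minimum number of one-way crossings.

11

Counting alone: each trip to the east bank takes at most 2 across and each return brings at least 1 back, so after t trips out (and t−1 returns) at most 2t − (t−1) of the 6 are across; that first reaches 6 at t = 5, so at least 9 crossings are needed.
The safety rule pushes this higher. Following every safe sequence of crossings, the most of the 6 that can be at the east bank as the rowboat arrives there on crossing 9 is 5 — never all 6.
So no plan with fewer than 11 crossings exists, and this one achieves 11:
1. dragon East and trainer East cross → the east bank.
2. trainer East crosses ← the west bank.
3. dragon North and dragon South cross → the east bank.
4. dragon East crosses ← the west bank.
5. trainer North and trainer South cross → the east bank.
6. dragon South and trainer South cross ← the west bank.
7. trainer East and trainer South cross → the east bank.
8. dragon North crosses ← the west bank.
9. dragon East and dragon South cross → the east bank.
10. trainer North crosses ← the west bank.
11. dragon North and trainer North cross → the east bank.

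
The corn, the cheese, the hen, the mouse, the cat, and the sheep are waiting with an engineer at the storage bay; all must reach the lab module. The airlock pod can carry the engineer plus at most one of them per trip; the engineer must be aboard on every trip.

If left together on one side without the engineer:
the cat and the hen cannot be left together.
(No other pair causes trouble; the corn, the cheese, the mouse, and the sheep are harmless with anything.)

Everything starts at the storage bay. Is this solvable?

Yes

1. Engineer goes to the lab module with the hen.  [the storage bay: the cat, the cheese, the corn, the mouse, the sheep | the lab module: the hen]
2. Engineer goes back to the storage bay alone.  [the storage bay: the cat, the cheese, the corn, the mouse, the sheep | the lab module: the hen]
3. Engineer goes to the lab module with the corn.  [the storage bay: the cat, the cheese, the mouse, the sheep | the lab module: the corn, the hen]
4. Engineer goes back to the storage bay alone.  [the storage bay: the cat, the cheese, the mouse, the sheep | the lab module: the corn, the hen]
5. Engineer goes to the lab module with the cheese.  [the storage bay: the cat, the mouse, the sheep | the lab module: the cheese, the corn, the hen]
6. Engineer goes back to the storage bay alone.  [the storage bay: the cat, the mouse, the sheep | the lab module: the cheese, the corn, the hen]
7. Engineer goes to the lab module with the mouse.  [the storage bay: the cat, the sheep | the lab module: the cheese, the corn, the hen, the mouse]
8. Engineer goes back to the storage bay alone.  [the storage bay: the cat, the sheep | the lab module: the cheese, the corn, the hen, the mouse]
9. Engineer goes to the lab module with the sheep.  [the storage bay: the cat | the lab module: the cheese, the corn, the hen, the mouse, the sheep]
10. Engineer goes back to the storage bay alone.  [the storage bay: the cat | the lab module: the cheese, the corn, the hen, the mouse, the sheep]
11. Engineer goes to the lab module with the cat.  [the storage bay: — | the lab module: the cat, the cheese, the corn, the hen, the mouse, the sheep]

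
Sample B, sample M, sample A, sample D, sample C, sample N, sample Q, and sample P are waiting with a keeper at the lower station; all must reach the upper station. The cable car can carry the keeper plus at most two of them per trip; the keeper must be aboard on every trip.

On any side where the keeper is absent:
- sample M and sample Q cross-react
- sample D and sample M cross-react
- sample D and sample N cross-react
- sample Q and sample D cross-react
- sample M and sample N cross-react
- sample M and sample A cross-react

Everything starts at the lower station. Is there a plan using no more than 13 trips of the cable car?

Yes — this plan uses 13 crossings (≤ 13):
1. Keeper goes to the upper station with sample D and sample M.  [the lower station: sample A, sample B, sample C, sample N, sample P, sample Q | the upper station: sample D, sample M]
2. Keeper goes back to the lower station with sample M.  [the lower station: sample A, sample B, sample C, sample M, sample N, sample P, sample Q | the upper station: sample D]
3. Keeper goes to the upper station with sample B and sample M.  [the lower station: sample A, sample C, sample N, sample P, sample Q | the upper station: sample B, sample D, sample M]
4. Keeper goes back to the lower station with sample M.  [the lower station: sample A, sample C, sample M, sample N, sample P, sample Q | the upper station: sample B, sample D]
5. Keeper goes to the upper station with sample A and sample M.  [the lower station: sample C, sample N, sample P, sample Q | the upper station: sample A, sample B, sample D, sample M]
6. Keeper goes back to the lower station with sample M.  [the lower station: sample C, sample M, sample N, sample P, sample Q | the upper station: sample A, sample B, sample D]
7. Keeper goes to the upper station with sample C and sample M.  [the lower station: sample N, sample P, sample Q | the upper station: sample A, sample B, sample C, sample D, sample M]
8. Keeper goes back to the lower station with sample M.  [the lower station: sample M, sample N, sample P, sample Q | the upper station: sample A, sample B, sample C, sample D]
9. Keeper goes to the upper station with sample M and sample P.  [the lower station: sample N, sample Q | the upper station: sample A, sample B, sample C, sample D, sample M, sample P]
10. Keeper goes back to the lower station with sample M.  [the lower station: sample M, sample N, sample Q | the upper station: sample A, sample B, sample C, sample D, sample P]
11. Keeper goes to the upper station with sample N and sample Q.  [the lower station: sample M | the upper station: sample A, sample B, sample C, sample D, sample N, sample P, sample Q]
12. Keeper goes back to the lower station with sample D.  [the lower station: sample D, sample M | the upper station: sample A, sample B, sample C, sample N, sample P, sample Q]
13. Keeper goes to the upper station with sample D and sample M.  [the lower station: — | the upper station: sample A, sample B, sample C, sample D, sample M, sample N, sample P, sample Q]

Yes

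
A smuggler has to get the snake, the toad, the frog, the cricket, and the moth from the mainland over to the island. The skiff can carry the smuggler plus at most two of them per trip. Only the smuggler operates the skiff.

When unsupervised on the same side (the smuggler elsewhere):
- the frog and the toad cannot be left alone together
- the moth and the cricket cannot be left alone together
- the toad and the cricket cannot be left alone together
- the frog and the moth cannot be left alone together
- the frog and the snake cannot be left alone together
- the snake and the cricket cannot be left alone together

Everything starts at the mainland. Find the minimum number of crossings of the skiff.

7

Counting alone: the smuggler can take at most 2 across per trip to the island, so moving all 5 needs at least 3 loaded trips out, with a return between consecutive ones — at least 5 crossings.
The safety rule pushes this higher. Following every safe sequence of crossings, the most of the 5 that can be at the island as the skiff arrives there on crossing 5 is 4 — never all 5.
So no plan with fewer than 7 crossings exists, and this one achieves 7:
1. Smuggler goes to the island with the cricket and the frog.  [the mainland: the moth, the snake, the toad | the island: the cricket, the frog]
2. Smuggler goes back to the mainland alone.  [the mainland: the moth, the snake, the toad | the island: the cricket, the frog]
3. Smuggler goes to the island with the snake.  [the mainland: the moth, the toad | the island: the cricket, the frog, the snake]
4. Smuggler goes back to the mainland with the cricket and the frog.  [the mainland: the cricket, the frog, the moth, the toad | the island: the snake]
5. Smuggler goes to the island with the moth and the toad.  [the mainland: the cricket, the frog | the island: the moth, the snake, the toad]
6. Smuggler goes back to the mainland alone.  [the mainland: the cricket, the frog | the island: the moth, the snake, the toad]
7. Smuggler goes to the island with the cricket and the frog.  [the mainland: — | the island: the cricket, the frog, the moth, the snake, the toad]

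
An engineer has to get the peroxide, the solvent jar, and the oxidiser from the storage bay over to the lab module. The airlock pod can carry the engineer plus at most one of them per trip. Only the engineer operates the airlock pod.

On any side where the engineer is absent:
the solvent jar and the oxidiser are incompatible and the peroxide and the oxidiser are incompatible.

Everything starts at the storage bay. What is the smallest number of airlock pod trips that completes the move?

7

Counting alone: the engineer can take at most 1 across per trip to the lab module, so moving all 3 needs at least 3 loaded trips out, with a return between consecutive ones — at least 5 crossings.
The safety rule pushes this higher. Following every safe sequence of crossings, the most of the 3 that can be at the lab module as the airlock pod arrives there on crossing 5 is 2 — never all 3.
So no plan with fewer than 7 crossings exists, and this one achieves 7:
1. Engineer goes to the lab module with the oxidiser.  [the storage bay: the peroxide, the solvent jar | the lab module: the oxidiser]
2. Engineer goes back to the storage bay alone.  [the storage bay: the peroxide, the solvent jar | the lab module: the oxidiser]
3. Engineer goes to the lab module with the peroxide.  [the storage bay: the solvent jar | the lab module: the oxidiser, the peroxide]
4. Engineer goes back to the storage bay with the oxidiser.  [the storage bay: the oxidiser, the solvent jar | the lab module: the peroxide]
5. Engineer goes to the lab module with the solvent jar.  [the storage bay: the oxidiser | the lab module: the peroxide, the solvent jar]
6. Engineer goes back to the storage bay alone.  [the storage bay: the oxidiser | the lab module: the peroxide, the solvent jar]
7. Engineer goes to the lab module with the oxidiser.  [the storage bay: — | the lab module: the oxidiser, the peroxide, the solvent jar]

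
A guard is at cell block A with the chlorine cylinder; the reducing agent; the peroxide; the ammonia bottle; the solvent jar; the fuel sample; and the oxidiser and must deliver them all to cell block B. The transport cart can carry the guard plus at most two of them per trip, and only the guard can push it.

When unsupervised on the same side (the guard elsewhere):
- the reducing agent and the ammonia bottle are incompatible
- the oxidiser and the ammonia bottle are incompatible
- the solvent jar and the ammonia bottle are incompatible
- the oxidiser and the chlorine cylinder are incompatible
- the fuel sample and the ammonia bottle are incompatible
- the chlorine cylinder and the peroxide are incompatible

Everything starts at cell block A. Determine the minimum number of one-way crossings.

Counting alone: the guard can take at most 2 across per trip to cell block B, so moving all 7 needs at least 4 loaded trips out, with a return between consecutive ones — at least 7 crossings.
The safety rule pushes this higher. Following every safe sequence of crossings, the most of the 7 that can be at cell block B as the transport cart arrives there on crossing 7 is 6 — never all 7.
So no plan with fewer than 9 crossings exists, and this one achieves 9:
1. Guard goes to cell block B with the ammonia bottle and the chlorine cylinder.  [cell block A: the fuel sample, the oxidiser, the peroxide, the reducing agent, the solvent jar | cell block B: the ammonia bottle, the chlorine cylinder]
2. Guard goes back to cell block A alone.  [cell block A: the fuel sample, the oxidiser, the peroxide, the reducing agent, the solvent jar | cell block B: the ammonia bottle, the chlorine cylinder]
3. Guard goes to cell block B with the peroxide.  [cell block A: the fuel sample, the oxidiser, the reducing agent, the solvent jar | cell block B: the ammonia bottle, the chlorine cylinder, the peroxide]
4. Guard goes back to cell block A with the chlorine cylinder.  [cell block A: the chlorine cylinder, the fuel sample, the oxidiser, the reducing agent, the solvent jar | cell block B: the ammonia bottle, the peroxide]
5. Guard goes to cell block B with the oxidiser and the reducing agent.  [cell block A: the chlorine cylinder, the fuel sample, the solvent jar | cell block B: the ammonia bottle, the oxidiser, the peroxide, the reducing agent]
6. Guard goes back to cell block A with the ammonia bottle.  [cell block A: the ammonia bottle, the chlorine cylinder, the fuel sample, the solvent jar | cell block B: the oxidiser, the peroxide, the reducing agent]
7. Guard goes to cell block B with the fuel sample and the solvent jar.  [cell block A: the ammonia bottle, the chlorine cylinder | cell block B: the fuel sample, the oxidiser, the peroxide, the reducing agent, the solvent jar]
8. Guard goes back to cell block A alone.  [cell block A: the ammonia bottle, the chlorine cylinder | cell block B: the fuel sample, the oxidiser, the peroxide, the reducing agent, the solvent jar]
9. Guard goes to cell block B with the ammonia bottle and the chlorine cylinder.  [cell block A: — | cell block B: the ammonia bottle, the chlorine cylinder, the fuel sample, the oxidiser, the peroxide, the reducing agent, the solvent jar]

9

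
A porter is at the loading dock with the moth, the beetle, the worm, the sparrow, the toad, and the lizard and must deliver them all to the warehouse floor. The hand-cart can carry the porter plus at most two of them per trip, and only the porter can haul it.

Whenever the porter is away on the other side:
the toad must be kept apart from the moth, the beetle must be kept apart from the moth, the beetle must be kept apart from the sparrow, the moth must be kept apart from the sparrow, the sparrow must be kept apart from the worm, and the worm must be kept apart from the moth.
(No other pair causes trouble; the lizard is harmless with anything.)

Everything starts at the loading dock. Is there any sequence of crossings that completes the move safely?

Yes

1. Porter goes to the warehouse floor with the moth and the sparrow.  [the loading dock: the beetle, the lizard, the toad, the worm | the warehouse floor: the moth, the sparrow]
2. Porter goes back to the loading dock with the moth.  [the loading dock: the beetle, the lizard, the moth, the toad, the worm | the warehouse floor: the sparrow]
3. Porter goes to the warehouse floor with the moth and the toad.  [the loading dock: the beetle, the lizard, the worm | the warehouse floor: the moth, the sparrow, the toad]
4. Porter goes back to the loading dock with the moth.  [the loading dock: the beetle, the lizard, the moth, the worm | the warehouse floor: the sparrow, the toad]
5. Porter goes to the warehouse floor with the lizard and the moth.  [the loading dock: the beetle, the worm | the warehouse floor: the lizard, the moth, the sparrow, the toad]
6. Porter goes back to the loading dock with the moth.  [the loading dock: the beetle, the moth, the worm | the warehouse floor: the lizard, the sparrow, the toad]
7. Porter goes to the warehouse floor with the beetle and the worm.  [the loading dock: the moth | the warehouse floor: the beetle, the lizard, the sparrow, the toad, the worm]
8. Porter goes back to the loading dock with the sparrow.  [the loading dock: the moth, the sparrow | the warehouse floor: the beetle, the lizard, the toad, the worm]
9. Porter goes to the warehouse floor with the moth and the sparrow.  [the loading dock: — | the warehouse floor: the beetle, the lizard, the moth, the sparrow, the toad, the worm]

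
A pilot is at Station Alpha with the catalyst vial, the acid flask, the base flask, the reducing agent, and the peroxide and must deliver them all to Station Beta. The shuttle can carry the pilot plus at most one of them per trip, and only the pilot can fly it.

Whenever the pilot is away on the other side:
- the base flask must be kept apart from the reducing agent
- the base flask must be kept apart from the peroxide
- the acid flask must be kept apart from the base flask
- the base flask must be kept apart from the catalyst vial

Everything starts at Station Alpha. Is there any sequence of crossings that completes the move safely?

Following every safe sequence of crossings from the start, the most of the 5 that can be at Station Beta as the shuttle arrives there on crossings 1, 3 is 1, 2 respectively; the best ever achieved is 2 of 5.
From crossing 5 on, no configuration arises that was not already reachable earlier: only 11 distinct safe configurations (who is on which side, and where the shuttle is) can ever be reached, none of them has everyone across, and every continuation just revisits them. So no valid plan exists.

No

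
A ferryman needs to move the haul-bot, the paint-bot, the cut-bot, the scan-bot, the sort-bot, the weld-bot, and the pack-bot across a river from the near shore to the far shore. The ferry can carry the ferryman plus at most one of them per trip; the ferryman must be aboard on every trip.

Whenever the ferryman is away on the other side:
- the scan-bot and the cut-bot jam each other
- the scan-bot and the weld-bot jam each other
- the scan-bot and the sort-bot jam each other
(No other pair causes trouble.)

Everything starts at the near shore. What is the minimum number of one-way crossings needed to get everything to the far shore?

Following every safe sequence of crossings from the start, the most of the 7 that can be at the far shore as the ferry arrives there on crossings 1, 3, 5, 7, 9 is 1, 2, 3, 4, 5 respectively; the best ever achieved is 5 of 7.
From crossing 11 on, no configuration arises that was not already reachable earlier: only 72 distinct safe configurations (who is on which side, and where the ferry is) can ever be reached, none of them has everyone across, and every continuation just revisits them. So no valid plan exists.

impossible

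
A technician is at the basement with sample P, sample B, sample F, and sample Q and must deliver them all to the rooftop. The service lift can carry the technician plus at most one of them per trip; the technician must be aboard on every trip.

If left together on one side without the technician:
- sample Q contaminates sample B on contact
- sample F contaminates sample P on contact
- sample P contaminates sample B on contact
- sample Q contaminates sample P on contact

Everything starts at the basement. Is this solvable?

Whatever the first load, the items left behind include a forbidden pair without the technician. No opening move is safe, so no plan exists.

No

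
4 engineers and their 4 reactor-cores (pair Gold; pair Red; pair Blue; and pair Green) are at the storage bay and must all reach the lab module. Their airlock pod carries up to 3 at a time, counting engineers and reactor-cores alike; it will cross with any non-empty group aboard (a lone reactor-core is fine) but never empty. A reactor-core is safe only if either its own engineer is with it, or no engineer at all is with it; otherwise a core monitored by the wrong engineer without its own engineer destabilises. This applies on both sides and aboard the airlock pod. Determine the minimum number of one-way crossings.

Counting alone: each trip to the lab module takes at most 3 across and each return brings at least 1 back, so after t trips out (and t−1 returns) at most 3t − (t−1) of the 8 are across; that first reaches 8 at t = 4, so at least 7 crossings are needed.
The safety rule pushes this higher. Following every safe sequence of crossings, the most of the 8 that can be at the lab module as the airlock pod arrives there on crossing 7 is 7 — never all 8.
So no plan with fewer than 9 crossings exists, and this one achieves 9:
1. engineer Gold and reactor-core Gold cross → the lab module.
2. engineer Gold crosses ← the storage bay.
3. engineer Gold, engineer Red, and reactor-core Red cross → the lab module.
4. engineer Gold and reactor-core Gold cross ← the storage bay.
5. engineer Blue, engineer Gold, and engineer Green cross → the lab module.
6. reactor-core Red crosses ← the storage bay.
7. reactor-core Gold and reactor-core Red cross → the lab module.
8. reactor-core Gold crosses ← the storage bay.
9. reactor-core Blue, reactor-core Gold, and reactor-core Green cross → the lab module.

9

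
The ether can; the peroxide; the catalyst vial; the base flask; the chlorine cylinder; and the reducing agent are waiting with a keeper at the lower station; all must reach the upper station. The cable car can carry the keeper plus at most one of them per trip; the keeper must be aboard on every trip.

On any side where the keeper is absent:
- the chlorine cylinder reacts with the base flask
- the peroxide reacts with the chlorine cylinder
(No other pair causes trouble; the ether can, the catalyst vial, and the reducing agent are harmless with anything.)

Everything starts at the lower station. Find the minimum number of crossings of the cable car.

Counting alone: the keeper can take at most 1 across per trip to the upper station, so moving all 6 needs at least 6 loaded trips out, with a return between consecutive ones — at least 11 crossings.
The safety rule pushes this higher. Following every safe sequence of crossings, the most of the 6 that can be at the upper station as the cable car arrives there on crossing 11 is 5 — never all 6.
So no plan with fewer than 13 crossings exists, and this one achieves 13:
1. Keeper goes to the upper station with the chlorine cylinder.  [the lower station: the base flask, the catalyst vial, the ether can, the peroxide, the reducing agent | the upper station: the chlorine cylinder]
2. Keeper goes back to the lower station alone.  [the lower station: the base flask, the catalyst vial, the ether can, the peroxide, the reducing agent | the upper station: the chlorine cylinder]
3. Keeper goes to the upper station with the ether can.  [the lower station: the base flask, the catalyst vial, the peroxide, the reducing agent | the upper station: the chlorine cylinder, the ether can]
4. Keeper goes back to the lower station alone.  [the lower station: the base flask, the catalyst vial, the peroxide, the reducing agent | the upper station: the chlorine cylinder, the ether can]
5. Keeper goes to the upper station with the peroxide.  [the lower station: the base flask, the catalyst vial, the reducing agent | the upper station: the chlorine cylinder, the ether can, the peroxide]
6. Keeper goes back to the lower station with the chlorine cylinder.  [the lower station: the base flask, the catalyst vial, the chlorine cylinder, the reducing agent | the upper station: the ether can, the peroxide]
7. Keeper goes to the upper station with the base flask.  [the lower station: the catalyst vial, the chlorine cylinder, the reducing agent | the upper station: the base flask, the ether can, the peroxide]
8. Keeper goes back to the lower station alone.  [the lower station: the catalyst vial, the chlorine cylinder, the reducing agent | the upper station: the base flask, the ether can, the peroxide]
9. Keeper goes to the upper station with the catalyst vial.  [the lower station: the chlorine cylinder, the reducing agent | the upper station: the base flask, the catalyst vial, the ether can, the peroxide]
10. Keeper goes back to the lower station alone.  [the lower station: the chlorine cylinder, the reducing agent | the upper station: the base flask, the catalyst vial, the ether can, the peroxide]
11. Keeper goes to the upper station with the reducing agent.  [the lower station: the chlorine cylinder | the upper station: the base flask, the catalyst vial, the ether can, the peroxide, the reducing agent]
12. Keeper goes back to the lower station alone.  [the lower station: the chlorine cylinder | the upper station: the base flask, the catalyst vial, the ether can, the peroxide, the reducing agent]
13. Keeper goes to the upper station with the chlorine cylinder.  [the lower station: — | the upper station: the base flask, the catalyst vial, the chlorine cylinder, the ether can, the peroxide, the reducing agent]

13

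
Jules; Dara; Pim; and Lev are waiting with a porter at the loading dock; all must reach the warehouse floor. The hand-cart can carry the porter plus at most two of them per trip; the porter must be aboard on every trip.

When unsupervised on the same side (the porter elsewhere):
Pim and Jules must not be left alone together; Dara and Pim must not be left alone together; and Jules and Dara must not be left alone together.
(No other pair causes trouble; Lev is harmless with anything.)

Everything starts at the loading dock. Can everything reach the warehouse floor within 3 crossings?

No

Counting alone: the porter can take at most 2 across per trip to the warehouse floor, so moving all 4 needs at least 2 loaded trips out, with a return between consecutive ones — at least 3 crossings.
The safety rule pushes this higher. Following every safe sequence of crossings, the most of the 4 that can be at the warehouse floor as the hand-cart arrives there on crossing 3 is 3 — never all 4.
So the move cannot be finished within 3 crossings. (The shortest complete plan takes 5:)
1. Porter goes to the warehouse floor with Dara and Jules.
2. Porter goes back to the loading dock with Jules.
3. Porter goes to the warehouse floor with Jules and Lev.
4. Porter goes back to the loading dock with Jules.
5. Porter goes to the warehouse floor with Jules and Pim.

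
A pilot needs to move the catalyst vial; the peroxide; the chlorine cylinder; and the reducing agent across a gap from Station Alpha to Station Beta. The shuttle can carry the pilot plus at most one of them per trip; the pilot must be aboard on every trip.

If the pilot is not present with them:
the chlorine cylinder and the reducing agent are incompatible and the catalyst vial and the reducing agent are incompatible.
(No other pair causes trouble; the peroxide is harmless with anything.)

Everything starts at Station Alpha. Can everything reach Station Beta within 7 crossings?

Counting alone: the pilot can take at most 1 across per trip to Station Beta, so moving all 4 needs at least 4 loaded trips out, with a return between consecutive ones — at least 7 crossings.
The safety rule pushes this higher. Following every safe sequence of crossings, the most of the 4 that can be at Station Beta as the shuttle arrives there on crossing 7 is 3 — never all 4.
So the move cannot be finished within 7 crossings. (The shortest complete plan takes 9:)
1. Pilot goes to Station Beta with the reducing agent.  [Station Alpha: the catalyst vial, the chlorine cylinder, the peroxide | Station Beta: the reducing agent]
2. Pilot goes back to Station Alpha alone.  [Station Alpha: the catalyst vial, the chlorine cylinder, the peroxide | Station Beta: the reducing agent]
3. Pilot goes to Station Beta with the catalyst vial.  [Station Alpha: the chlorine cylinder, the peroxide | Station Beta: the catalyst vial, the reducing agent]
4. Pilot goes back to Station Alpha with the reducing agent.  [Station Alpha: the chlorine cylinder, the peroxide, the reducing agent | Station Beta: the catalyst vial]
5. Pilot goes to Station Beta with the chlorine cylinder.  [Station Alpha: the peroxide, the reducing agent | Station Beta: the catalyst vial, the chlorine cylinder]
6. Pilot goes back to Station Alpha alone.  [Station Alpha: the peroxide, the reducing agent | Station Beta: the catalyst vial, the chlorine cylinder]
7. Pilot goes to Station Beta with the peroxide.  [Station Alpha: the reducing agent | Station Beta: the catalyst vial, the chlorine cylinder, the peroxide]
8. Pilot goes back to Station Alpha alone.  [Station Alpha: the reducing agent | Station Beta: the catalyst vial, the chlorine cylinder, the peroxide]
9. Pilot goes to Station Beta with the reducing agent.  [Station Alpha: — | Station Beta: the catalyst vial, the chlorine cylinder, the peroxide, the reducing agent]

No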